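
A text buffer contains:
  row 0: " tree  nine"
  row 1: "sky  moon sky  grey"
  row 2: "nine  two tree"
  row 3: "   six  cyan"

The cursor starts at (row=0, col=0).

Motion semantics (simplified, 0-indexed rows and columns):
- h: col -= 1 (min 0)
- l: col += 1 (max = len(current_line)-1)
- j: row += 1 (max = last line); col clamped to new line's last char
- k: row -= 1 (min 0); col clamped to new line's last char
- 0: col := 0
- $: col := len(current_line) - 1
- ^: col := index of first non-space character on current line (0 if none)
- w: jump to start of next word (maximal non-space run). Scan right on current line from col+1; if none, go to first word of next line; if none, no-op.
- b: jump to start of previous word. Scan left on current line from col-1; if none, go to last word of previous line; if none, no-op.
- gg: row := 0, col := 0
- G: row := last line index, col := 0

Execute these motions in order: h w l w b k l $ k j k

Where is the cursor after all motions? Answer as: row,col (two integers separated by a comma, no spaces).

Answer: 0,10

Derivation:
After 1 (h): row=0 col=0 char='_'
After 2 (w): row=0 col=1 char='t'
After 3 (l): row=0 col=2 char='r'
After 4 (w): row=0 col=7 char='n'
After 5 (b): row=0 col=1 char='t'
After 6 (k): row=0 col=1 char='t'
After 7 (l): row=0 col=2 char='r'
After 8 ($): row=0 col=10 char='e'
After 9 (k): row=0 col=10 char='e'
After 10 (j): row=1 col=10 char='s'
After 11 (k): row=0 col=10 char='e'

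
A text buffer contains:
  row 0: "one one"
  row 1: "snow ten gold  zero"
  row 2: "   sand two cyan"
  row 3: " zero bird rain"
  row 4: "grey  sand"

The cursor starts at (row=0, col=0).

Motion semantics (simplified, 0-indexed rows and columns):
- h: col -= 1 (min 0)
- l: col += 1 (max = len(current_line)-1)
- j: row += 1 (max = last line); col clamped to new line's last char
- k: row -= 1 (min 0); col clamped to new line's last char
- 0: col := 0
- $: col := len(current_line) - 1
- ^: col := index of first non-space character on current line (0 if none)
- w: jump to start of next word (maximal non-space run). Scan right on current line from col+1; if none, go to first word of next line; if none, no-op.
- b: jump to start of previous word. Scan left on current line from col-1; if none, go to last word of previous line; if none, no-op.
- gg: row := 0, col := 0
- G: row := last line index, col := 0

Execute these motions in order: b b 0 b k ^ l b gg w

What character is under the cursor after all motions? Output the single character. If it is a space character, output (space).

Answer: o

Derivation:
After 1 (b): row=0 col=0 char='o'
After 2 (b): row=0 col=0 char='o'
After 3 (0): row=0 col=0 char='o'
After 4 (b): row=0 col=0 char='o'
After 5 (k): row=0 col=0 char='o'
After 6 (^): row=0 col=0 char='o'
After 7 (l): row=0 col=1 char='n'
After 8 (b): row=0 col=0 char='o'
After 9 (gg): row=0 col=0 char='o'
After 10 (w): row=0 col=4 char='o'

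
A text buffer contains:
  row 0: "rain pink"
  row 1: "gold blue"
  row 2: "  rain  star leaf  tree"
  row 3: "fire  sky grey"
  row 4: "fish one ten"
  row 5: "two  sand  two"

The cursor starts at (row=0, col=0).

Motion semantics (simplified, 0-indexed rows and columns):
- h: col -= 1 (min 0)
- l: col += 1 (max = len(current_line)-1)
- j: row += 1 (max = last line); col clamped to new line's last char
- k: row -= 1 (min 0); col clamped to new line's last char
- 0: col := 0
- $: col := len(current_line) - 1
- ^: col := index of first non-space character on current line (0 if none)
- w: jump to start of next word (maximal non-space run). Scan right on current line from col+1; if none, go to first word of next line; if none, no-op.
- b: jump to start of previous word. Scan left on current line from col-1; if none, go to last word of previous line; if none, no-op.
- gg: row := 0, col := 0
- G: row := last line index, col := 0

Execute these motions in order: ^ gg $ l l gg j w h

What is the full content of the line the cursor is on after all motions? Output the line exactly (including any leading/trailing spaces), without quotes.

Answer: gold blue

Derivation:
After 1 (^): row=0 col=0 char='r'
After 2 (gg): row=0 col=0 char='r'
After 3 ($): row=0 col=8 char='k'
After 4 (l): row=0 col=8 char='k'
After 5 (l): row=0 col=8 char='k'
After 6 (gg): row=0 col=0 char='r'
After 7 (j): row=1 col=0 char='g'
After 8 (w): row=1 col=5 char='b'
After 9 (h): row=1 col=4 char='_'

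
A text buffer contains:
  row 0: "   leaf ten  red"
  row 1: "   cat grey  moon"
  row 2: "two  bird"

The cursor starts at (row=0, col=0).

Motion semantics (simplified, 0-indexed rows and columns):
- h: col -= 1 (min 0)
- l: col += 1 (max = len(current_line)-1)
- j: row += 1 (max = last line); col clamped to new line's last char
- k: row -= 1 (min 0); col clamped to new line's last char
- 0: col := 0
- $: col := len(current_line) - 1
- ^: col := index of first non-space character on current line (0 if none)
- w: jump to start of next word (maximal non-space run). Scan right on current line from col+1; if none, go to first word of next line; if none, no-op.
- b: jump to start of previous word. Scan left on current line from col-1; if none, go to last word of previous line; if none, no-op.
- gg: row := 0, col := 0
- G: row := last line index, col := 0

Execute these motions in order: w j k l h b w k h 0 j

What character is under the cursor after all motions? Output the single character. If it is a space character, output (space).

Answer: (space)

Derivation:
After 1 (w): row=0 col=3 char='l'
After 2 (j): row=1 col=3 char='c'
After 3 (k): row=0 col=3 char='l'
After 4 (l): row=0 col=4 char='e'
After 5 (h): row=0 col=3 char='l'
After 6 (b): row=0 col=3 char='l'
After 7 (w): row=0 col=8 char='t'
After 8 (k): row=0 col=8 char='t'
After 9 (h): row=0 col=7 char='_'
After 10 (0): row=0 col=0 char='_'
After 11 (j): row=1 col=0 char='_'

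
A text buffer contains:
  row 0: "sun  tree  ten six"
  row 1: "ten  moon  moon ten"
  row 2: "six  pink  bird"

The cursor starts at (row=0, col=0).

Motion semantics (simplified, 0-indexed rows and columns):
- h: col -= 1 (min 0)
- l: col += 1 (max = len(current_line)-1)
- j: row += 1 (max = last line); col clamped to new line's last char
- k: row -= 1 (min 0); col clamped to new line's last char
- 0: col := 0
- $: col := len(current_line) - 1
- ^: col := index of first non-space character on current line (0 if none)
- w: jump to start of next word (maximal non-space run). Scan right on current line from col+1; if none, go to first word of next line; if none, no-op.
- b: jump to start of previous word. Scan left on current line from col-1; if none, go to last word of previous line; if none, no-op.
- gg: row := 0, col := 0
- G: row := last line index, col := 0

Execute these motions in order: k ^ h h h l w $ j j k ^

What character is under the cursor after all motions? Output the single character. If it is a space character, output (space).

After 1 (k): row=0 col=0 char='s'
After 2 (^): row=0 col=0 char='s'
After 3 (h): row=0 col=0 char='s'
After 4 (h): row=0 col=0 char='s'
After 5 (h): row=0 col=0 char='s'
After 6 (l): row=0 col=1 char='u'
After 7 (w): row=0 col=5 char='t'
After 8 ($): row=0 col=17 char='x'
After 9 (j): row=1 col=17 char='e'
After 10 (j): row=2 col=14 char='d'
After 11 (k): row=1 col=14 char='n'
After 12 (^): row=1 col=0 char='t'

Answer: t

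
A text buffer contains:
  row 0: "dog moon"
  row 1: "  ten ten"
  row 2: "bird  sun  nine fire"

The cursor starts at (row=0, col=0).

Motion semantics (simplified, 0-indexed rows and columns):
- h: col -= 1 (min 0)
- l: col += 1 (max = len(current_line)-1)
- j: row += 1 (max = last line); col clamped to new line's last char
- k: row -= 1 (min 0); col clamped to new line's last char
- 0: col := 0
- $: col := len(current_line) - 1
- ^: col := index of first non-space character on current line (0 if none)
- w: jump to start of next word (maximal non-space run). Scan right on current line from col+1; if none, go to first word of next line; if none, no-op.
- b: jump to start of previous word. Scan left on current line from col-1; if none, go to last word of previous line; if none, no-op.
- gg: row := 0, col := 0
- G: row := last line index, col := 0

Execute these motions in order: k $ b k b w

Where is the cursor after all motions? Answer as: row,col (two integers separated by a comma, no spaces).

Answer: 0,4

Derivation:
After 1 (k): row=0 col=0 char='d'
After 2 ($): row=0 col=7 char='n'
After 3 (b): row=0 col=4 char='m'
After 4 (k): row=0 col=4 char='m'
After 5 (b): row=0 col=0 char='d'
After 6 (w): row=0 col=4 char='m'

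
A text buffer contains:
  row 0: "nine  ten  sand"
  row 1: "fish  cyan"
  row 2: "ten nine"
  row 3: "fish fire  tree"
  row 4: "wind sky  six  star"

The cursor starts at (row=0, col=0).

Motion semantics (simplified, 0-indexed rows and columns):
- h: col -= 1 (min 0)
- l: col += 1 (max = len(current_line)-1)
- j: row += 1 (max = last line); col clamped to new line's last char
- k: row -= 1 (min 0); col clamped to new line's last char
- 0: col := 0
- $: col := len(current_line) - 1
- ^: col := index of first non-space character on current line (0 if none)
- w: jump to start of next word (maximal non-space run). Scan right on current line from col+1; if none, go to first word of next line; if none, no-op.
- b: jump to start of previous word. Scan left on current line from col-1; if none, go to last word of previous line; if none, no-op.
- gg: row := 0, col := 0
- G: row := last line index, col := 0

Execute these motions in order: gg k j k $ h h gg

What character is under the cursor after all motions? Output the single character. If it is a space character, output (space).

After 1 (gg): row=0 col=0 char='n'
After 2 (k): row=0 col=0 char='n'
After 3 (j): row=1 col=0 char='f'
After 4 (k): row=0 col=0 char='n'
After 5 ($): row=0 col=14 char='d'
After 6 (h): row=0 col=13 char='n'
After 7 (h): row=0 col=12 char='a'
After 8 (gg): row=0 col=0 char='n'

Answer: n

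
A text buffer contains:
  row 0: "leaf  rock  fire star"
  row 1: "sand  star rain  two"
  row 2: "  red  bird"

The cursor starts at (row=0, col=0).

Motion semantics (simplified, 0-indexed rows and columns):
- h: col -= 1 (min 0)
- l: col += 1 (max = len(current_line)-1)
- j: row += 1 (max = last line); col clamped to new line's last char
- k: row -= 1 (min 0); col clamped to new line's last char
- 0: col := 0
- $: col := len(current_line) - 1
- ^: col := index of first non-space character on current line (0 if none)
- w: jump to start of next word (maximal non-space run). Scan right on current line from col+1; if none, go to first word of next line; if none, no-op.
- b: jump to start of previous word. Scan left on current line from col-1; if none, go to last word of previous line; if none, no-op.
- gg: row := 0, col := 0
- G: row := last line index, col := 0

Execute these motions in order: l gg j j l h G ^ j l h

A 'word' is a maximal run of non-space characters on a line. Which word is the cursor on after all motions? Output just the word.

Answer: red

Derivation:
After 1 (l): row=0 col=1 char='e'
After 2 (gg): row=0 col=0 char='l'
After 3 (j): row=1 col=0 char='s'
After 4 (j): row=2 col=0 char='_'
After 5 (l): row=2 col=1 char='_'
After 6 (h): row=2 col=0 char='_'
After 7 (G): row=2 col=0 char='_'
After 8 (^): row=2 col=2 char='r'
After 9 (j): row=2 col=2 char='r'
After 10 (l): row=2 col=3 char='e'
After 11 (h): row=2 col=2 char='r'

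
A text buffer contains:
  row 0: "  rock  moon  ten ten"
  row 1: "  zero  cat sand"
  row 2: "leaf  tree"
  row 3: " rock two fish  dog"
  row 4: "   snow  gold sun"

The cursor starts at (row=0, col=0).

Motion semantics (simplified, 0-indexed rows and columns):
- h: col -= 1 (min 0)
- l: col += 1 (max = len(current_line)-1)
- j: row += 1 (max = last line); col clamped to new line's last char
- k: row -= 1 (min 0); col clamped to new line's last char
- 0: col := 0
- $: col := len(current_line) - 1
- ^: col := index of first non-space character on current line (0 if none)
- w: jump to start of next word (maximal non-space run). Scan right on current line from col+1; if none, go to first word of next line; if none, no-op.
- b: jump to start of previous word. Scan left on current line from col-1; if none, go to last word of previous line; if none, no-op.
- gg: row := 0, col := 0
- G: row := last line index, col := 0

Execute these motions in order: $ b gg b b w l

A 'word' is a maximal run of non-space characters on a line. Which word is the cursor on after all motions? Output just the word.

Answer: rock

Derivation:
After 1 ($): row=0 col=20 char='n'
After 2 (b): row=0 col=18 char='t'
After 3 (gg): row=0 col=0 char='_'
After 4 (b): row=0 col=0 char='_'
After 5 (b): row=0 col=0 char='_'
After 6 (w): row=0 col=2 char='r'
After 7 (l): row=0 col=3 char='o'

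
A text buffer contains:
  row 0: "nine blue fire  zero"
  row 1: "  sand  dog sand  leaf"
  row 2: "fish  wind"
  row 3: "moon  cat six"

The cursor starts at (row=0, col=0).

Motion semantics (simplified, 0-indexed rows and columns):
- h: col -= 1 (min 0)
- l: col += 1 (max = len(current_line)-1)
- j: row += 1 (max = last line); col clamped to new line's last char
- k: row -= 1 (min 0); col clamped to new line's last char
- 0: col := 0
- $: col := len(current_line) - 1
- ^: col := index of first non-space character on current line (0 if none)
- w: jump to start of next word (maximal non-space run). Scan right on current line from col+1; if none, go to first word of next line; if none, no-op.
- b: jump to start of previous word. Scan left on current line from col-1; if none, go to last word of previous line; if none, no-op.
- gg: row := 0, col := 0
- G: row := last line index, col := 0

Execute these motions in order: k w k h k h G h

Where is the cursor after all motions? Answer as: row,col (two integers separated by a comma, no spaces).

Answer: 3,0

Derivation:
After 1 (k): row=0 col=0 char='n'
After 2 (w): row=0 col=5 char='b'
After 3 (k): row=0 col=5 char='b'
After 4 (h): row=0 col=4 char='_'
After 5 (k): row=0 col=4 char='_'
After 6 (h): row=0 col=3 char='e'
After 7 (G): row=3 col=0 char='m'
After 8 (h): row=3 col=0 char='m'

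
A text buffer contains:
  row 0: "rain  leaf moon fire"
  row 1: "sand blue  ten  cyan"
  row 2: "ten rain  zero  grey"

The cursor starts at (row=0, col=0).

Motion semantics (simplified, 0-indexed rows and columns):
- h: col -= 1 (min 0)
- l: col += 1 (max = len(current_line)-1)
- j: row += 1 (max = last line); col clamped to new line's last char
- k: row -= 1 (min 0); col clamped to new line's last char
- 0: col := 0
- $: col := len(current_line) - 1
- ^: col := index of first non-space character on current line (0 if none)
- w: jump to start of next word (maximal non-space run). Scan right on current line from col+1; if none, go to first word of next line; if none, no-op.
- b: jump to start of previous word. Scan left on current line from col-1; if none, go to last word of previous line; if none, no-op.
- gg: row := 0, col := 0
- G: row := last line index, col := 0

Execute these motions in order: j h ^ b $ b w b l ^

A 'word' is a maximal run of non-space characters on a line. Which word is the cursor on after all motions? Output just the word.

Answer: rain

Derivation:
After 1 (j): row=1 col=0 char='s'
After 2 (h): row=1 col=0 char='s'
After 3 (^): row=1 col=0 char='s'
After 4 (b): row=0 col=16 char='f'
After 5 ($): row=0 col=19 char='e'
After 6 (b): row=0 col=16 char='f'
After 7 (w): row=1 col=0 char='s'
After 8 (b): row=0 col=16 char='f'
After 9 (l): row=0 col=17 char='i'
After 10 (^): row=0 col=0 char='r'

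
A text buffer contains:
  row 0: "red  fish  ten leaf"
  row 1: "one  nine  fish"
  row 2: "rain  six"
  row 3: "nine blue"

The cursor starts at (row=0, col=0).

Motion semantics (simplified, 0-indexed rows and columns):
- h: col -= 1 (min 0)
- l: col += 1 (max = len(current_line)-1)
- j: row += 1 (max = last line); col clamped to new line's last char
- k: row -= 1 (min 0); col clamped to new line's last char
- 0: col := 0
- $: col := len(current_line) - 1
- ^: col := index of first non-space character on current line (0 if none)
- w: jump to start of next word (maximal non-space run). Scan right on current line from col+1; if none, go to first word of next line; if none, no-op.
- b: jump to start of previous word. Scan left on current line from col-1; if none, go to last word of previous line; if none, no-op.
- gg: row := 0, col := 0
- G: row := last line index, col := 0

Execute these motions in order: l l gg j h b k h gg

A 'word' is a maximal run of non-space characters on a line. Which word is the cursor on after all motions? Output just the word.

After 1 (l): row=0 col=1 char='e'
After 2 (l): row=0 col=2 char='d'
After 3 (gg): row=0 col=0 char='r'
After 4 (j): row=1 col=0 char='o'
After 5 (h): row=1 col=0 char='o'
After 6 (b): row=0 col=15 char='l'
After 7 (k): row=0 col=15 char='l'
After 8 (h): row=0 col=14 char='_'
After 9 (gg): row=0 col=0 char='r'

Answer: red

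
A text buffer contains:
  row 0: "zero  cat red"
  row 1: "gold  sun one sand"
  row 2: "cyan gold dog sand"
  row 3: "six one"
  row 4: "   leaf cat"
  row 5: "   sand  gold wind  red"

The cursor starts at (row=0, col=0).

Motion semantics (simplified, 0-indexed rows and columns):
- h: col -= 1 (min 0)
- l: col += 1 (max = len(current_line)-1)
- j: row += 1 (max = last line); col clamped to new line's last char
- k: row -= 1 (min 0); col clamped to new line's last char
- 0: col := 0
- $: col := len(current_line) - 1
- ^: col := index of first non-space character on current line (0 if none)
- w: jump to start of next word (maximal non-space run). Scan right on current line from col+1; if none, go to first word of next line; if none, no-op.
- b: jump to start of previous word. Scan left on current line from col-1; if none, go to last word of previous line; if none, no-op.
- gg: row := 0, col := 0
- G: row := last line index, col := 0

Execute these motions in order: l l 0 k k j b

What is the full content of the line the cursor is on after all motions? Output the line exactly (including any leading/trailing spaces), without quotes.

Answer: zero  cat red

Derivation:
After 1 (l): row=0 col=1 char='e'
After 2 (l): row=0 col=2 char='r'
After 3 (0): row=0 col=0 char='z'
After 4 (k): row=0 col=0 char='z'
After 5 (k): row=0 col=0 char='z'
After 6 (j): row=1 col=0 char='g'
After 7 (b): row=0 col=10 char='r'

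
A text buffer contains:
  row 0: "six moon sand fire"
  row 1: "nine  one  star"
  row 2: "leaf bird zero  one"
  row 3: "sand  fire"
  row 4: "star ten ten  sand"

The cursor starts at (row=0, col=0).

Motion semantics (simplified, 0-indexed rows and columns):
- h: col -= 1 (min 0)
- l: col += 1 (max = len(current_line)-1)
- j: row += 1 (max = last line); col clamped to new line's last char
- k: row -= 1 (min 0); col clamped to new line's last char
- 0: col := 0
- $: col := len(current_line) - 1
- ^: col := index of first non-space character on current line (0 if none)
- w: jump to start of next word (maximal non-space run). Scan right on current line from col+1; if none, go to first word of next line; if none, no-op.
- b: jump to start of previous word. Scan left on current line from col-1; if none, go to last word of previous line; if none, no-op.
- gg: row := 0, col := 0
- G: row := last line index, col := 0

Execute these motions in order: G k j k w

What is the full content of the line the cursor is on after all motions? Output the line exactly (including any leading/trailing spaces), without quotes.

Answer: sand  fire

Derivation:
After 1 (G): row=4 col=0 char='s'
After 2 (k): row=3 col=0 char='s'
After 3 (j): row=4 col=0 char='s'
After 4 (k): row=3 col=0 char='s'
After 5 (w): row=3 col=6 char='f'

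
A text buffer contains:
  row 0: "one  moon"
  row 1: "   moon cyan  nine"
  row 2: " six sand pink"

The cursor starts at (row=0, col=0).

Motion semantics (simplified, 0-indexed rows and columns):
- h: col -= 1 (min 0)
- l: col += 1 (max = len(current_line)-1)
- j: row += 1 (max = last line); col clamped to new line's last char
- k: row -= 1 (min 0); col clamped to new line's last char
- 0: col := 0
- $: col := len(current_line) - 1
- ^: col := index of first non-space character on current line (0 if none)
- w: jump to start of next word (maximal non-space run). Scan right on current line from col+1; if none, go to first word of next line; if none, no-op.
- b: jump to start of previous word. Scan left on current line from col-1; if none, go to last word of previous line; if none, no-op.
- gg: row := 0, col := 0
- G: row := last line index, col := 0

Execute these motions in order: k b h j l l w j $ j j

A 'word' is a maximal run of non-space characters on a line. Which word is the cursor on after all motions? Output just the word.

Answer: pink

Derivation:
After 1 (k): row=0 col=0 char='o'
After 2 (b): row=0 col=0 char='o'
After 3 (h): row=0 col=0 char='o'
After 4 (j): row=1 col=0 char='_'
After 5 (l): row=1 col=1 char='_'
After 6 (l): row=1 col=2 char='_'
After 7 (w): row=1 col=3 char='m'
After 8 (j): row=2 col=3 char='x'
After 9 ($): row=2 col=13 char='k'
After 10 (j): row=2 col=13 char='k'
After 11 (j): row=2 col=13 char='k'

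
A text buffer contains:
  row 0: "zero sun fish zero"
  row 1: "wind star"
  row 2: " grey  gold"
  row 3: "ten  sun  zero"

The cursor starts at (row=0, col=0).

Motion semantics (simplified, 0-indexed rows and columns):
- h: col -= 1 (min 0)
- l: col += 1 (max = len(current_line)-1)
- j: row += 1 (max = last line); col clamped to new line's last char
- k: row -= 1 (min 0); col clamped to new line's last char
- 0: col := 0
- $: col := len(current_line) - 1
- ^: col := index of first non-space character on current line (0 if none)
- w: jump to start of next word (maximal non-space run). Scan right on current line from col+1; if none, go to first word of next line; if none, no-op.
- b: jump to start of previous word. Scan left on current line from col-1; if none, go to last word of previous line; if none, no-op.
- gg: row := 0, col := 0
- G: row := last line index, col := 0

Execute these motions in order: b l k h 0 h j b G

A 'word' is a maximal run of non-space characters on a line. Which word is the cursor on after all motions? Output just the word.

After 1 (b): row=0 col=0 char='z'
After 2 (l): row=0 col=1 char='e'
After 3 (k): row=0 col=1 char='e'
After 4 (h): row=0 col=0 char='z'
After 5 (0): row=0 col=0 char='z'
After 6 (h): row=0 col=0 char='z'
After 7 (j): row=1 col=0 char='w'
After 8 (b): row=0 col=14 char='z'
After 9 (G): row=3 col=0 char='t'

Answer: ten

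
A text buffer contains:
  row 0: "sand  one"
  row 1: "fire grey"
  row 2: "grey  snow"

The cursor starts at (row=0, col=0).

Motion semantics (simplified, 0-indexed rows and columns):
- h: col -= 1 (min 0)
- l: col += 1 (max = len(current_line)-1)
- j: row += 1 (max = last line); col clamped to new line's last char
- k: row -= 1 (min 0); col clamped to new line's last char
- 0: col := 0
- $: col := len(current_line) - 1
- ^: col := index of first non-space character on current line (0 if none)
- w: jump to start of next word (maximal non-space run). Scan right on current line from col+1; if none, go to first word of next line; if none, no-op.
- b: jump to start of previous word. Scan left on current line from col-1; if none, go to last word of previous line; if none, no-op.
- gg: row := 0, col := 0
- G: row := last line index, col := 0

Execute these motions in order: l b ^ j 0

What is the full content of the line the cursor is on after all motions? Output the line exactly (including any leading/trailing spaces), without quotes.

After 1 (l): row=0 col=1 char='a'
After 2 (b): row=0 col=0 char='s'
After 3 (^): row=0 col=0 char='s'
After 4 (j): row=1 col=0 char='f'
After 5 (0): row=1 col=0 char='f'

Answer: fire grey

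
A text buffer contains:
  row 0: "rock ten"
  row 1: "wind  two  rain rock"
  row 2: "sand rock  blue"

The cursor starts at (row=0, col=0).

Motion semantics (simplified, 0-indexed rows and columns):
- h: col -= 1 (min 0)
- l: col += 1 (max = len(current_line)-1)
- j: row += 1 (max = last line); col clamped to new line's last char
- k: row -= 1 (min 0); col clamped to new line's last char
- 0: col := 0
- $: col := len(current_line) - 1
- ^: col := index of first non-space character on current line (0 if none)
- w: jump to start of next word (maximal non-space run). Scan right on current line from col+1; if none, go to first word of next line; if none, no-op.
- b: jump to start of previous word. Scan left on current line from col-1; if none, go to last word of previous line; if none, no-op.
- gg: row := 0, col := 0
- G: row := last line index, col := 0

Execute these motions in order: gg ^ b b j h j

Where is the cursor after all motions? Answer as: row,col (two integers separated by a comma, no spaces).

After 1 (gg): row=0 col=0 char='r'
After 2 (^): row=0 col=0 char='r'
After 3 (b): row=0 col=0 char='r'
After 4 (b): row=0 col=0 char='r'
After 5 (j): row=1 col=0 char='w'
After 6 (h): row=1 col=0 char='w'
After 7 (j): row=2 col=0 char='s'

Answer: 2,0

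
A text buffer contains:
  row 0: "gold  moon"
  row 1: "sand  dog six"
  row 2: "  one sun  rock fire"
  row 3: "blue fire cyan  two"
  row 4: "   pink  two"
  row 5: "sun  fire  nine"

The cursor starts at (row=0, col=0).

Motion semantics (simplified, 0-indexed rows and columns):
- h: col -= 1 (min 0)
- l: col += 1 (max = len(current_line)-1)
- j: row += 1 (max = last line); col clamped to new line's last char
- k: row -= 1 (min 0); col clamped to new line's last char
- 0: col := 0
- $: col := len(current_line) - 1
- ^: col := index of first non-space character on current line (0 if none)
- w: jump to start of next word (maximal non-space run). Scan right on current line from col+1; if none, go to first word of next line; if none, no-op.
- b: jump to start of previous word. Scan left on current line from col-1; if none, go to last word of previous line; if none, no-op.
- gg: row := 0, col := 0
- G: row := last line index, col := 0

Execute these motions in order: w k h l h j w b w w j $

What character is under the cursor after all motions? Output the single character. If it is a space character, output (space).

Answer: e

Derivation:
After 1 (w): row=0 col=6 char='m'
After 2 (k): row=0 col=6 char='m'
After 3 (h): row=0 col=5 char='_'
After 4 (l): row=0 col=6 char='m'
After 5 (h): row=0 col=5 char='_'
After 6 (j): row=1 col=5 char='_'
After 7 (w): row=1 col=6 char='d'
After 8 (b): row=1 col=0 char='s'
After 9 (w): row=1 col=6 char='d'
After 10 (w): row=1 col=10 char='s'
After 11 (j): row=2 col=10 char='_'
After 12 ($): row=2 col=19 char='e'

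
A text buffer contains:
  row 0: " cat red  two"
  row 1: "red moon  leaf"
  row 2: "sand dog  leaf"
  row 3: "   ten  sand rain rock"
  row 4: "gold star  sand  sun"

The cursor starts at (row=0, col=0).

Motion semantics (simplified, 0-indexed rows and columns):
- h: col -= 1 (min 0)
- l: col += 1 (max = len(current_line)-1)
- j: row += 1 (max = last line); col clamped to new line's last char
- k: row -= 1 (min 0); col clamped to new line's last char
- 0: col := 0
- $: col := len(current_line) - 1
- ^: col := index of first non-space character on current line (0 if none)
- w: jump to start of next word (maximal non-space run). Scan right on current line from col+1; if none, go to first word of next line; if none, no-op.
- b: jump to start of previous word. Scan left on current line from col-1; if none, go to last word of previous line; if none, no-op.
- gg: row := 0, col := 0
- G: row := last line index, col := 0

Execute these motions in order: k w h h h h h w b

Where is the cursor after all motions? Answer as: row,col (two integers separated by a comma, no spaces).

Answer: 0,1

Derivation:
After 1 (k): row=0 col=0 char='_'
After 2 (w): row=0 col=1 char='c'
After 3 (h): row=0 col=0 char='_'
After 4 (h): row=0 col=0 char='_'
After 5 (h): row=0 col=0 char='_'
After 6 (h): row=0 col=0 char='_'
After 7 (h): row=0 col=0 char='_'
After 8 (w): row=0 col=1 char='c'
After 9 (b): row=0 col=1 char='c'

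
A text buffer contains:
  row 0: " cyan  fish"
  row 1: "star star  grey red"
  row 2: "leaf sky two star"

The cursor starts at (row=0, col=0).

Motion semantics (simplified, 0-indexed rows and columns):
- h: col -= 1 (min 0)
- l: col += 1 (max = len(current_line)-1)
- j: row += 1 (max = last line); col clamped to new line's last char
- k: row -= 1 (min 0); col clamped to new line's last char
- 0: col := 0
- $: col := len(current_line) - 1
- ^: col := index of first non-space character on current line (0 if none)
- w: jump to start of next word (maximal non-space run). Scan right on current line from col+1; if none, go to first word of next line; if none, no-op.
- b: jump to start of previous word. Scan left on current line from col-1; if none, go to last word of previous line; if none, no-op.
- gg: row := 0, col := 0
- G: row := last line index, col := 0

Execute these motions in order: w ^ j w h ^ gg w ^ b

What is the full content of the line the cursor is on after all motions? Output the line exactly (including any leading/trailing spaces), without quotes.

Answer:  cyan  fish

Derivation:
After 1 (w): row=0 col=1 char='c'
After 2 (^): row=0 col=1 char='c'
After 3 (j): row=1 col=1 char='t'
After 4 (w): row=1 col=5 char='s'
After 5 (h): row=1 col=4 char='_'
After 6 (^): row=1 col=0 char='s'
After 7 (gg): row=0 col=0 char='_'
After 8 (w): row=0 col=1 char='c'
After 9 (^): row=0 col=1 char='c'
After 10 (b): row=0 col=1 char='c'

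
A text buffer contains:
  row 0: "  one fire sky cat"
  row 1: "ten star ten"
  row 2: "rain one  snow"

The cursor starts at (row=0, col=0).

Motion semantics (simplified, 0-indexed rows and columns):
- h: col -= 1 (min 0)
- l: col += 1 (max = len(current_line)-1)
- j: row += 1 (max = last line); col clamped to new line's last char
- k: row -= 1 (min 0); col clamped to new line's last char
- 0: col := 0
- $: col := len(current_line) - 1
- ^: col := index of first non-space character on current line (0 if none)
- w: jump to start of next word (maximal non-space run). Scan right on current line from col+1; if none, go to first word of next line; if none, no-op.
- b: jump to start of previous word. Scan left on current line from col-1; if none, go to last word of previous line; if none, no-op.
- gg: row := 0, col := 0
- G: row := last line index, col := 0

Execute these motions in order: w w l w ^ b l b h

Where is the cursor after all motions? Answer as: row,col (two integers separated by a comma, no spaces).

After 1 (w): row=0 col=2 char='o'
After 2 (w): row=0 col=6 char='f'
After 3 (l): row=0 col=7 char='i'
After 4 (w): row=0 col=11 char='s'
After 5 (^): row=0 col=2 char='o'
After 6 (b): row=0 col=2 char='o'
After 7 (l): row=0 col=3 char='n'
After 8 (b): row=0 col=2 char='o'
After 9 (h): row=0 col=1 char='_'

Answer: 0,1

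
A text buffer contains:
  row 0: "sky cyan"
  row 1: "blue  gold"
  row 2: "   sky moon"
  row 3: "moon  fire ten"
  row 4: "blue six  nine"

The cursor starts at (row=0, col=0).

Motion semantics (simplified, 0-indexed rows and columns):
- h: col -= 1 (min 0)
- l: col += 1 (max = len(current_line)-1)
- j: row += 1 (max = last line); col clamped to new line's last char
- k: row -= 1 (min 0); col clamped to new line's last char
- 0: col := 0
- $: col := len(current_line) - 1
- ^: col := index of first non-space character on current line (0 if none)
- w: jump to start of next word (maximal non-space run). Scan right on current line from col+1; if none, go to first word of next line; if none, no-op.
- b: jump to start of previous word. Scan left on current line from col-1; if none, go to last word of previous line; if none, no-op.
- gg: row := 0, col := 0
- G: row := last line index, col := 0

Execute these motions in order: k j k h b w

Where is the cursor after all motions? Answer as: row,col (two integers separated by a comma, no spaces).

After 1 (k): row=0 col=0 char='s'
After 2 (j): row=1 col=0 char='b'
After 3 (k): row=0 col=0 char='s'
After 4 (h): row=0 col=0 char='s'
After 5 (b): row=0 col=0 char='s'
After 6 (w): row=0 col=4 char='c'

Answer: 0,4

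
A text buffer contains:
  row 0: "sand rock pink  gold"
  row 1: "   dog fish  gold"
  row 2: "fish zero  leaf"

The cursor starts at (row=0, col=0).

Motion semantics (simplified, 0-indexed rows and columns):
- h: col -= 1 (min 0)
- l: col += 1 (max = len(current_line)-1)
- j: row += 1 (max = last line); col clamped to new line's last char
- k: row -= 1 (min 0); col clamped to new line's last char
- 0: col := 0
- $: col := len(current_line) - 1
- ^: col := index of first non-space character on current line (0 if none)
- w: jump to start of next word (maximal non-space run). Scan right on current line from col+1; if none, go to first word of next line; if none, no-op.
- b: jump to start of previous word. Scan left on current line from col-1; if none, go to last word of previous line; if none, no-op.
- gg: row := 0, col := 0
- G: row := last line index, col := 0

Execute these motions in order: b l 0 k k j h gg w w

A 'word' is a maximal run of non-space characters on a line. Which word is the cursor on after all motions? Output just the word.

After 1 (b): row=0 col=0 char='s'
After 2 (l): row=0 col=1 char='a'
After 3 (0): row=0 col=0 char='s'
After 4 (k): row=0 col=0 char='s'
After 5 (k): row=0 col=0 char='s'
After 6 (j): row=1 col=0 char='_'
After 7 (h): row=1 col=0 char='_'
After 8 (gg): row=0 col=0 char='s'
After 9 (w): row=0 col=5 char='r'
After 10 (w): row=0 col=10 char='p'

Answer: pink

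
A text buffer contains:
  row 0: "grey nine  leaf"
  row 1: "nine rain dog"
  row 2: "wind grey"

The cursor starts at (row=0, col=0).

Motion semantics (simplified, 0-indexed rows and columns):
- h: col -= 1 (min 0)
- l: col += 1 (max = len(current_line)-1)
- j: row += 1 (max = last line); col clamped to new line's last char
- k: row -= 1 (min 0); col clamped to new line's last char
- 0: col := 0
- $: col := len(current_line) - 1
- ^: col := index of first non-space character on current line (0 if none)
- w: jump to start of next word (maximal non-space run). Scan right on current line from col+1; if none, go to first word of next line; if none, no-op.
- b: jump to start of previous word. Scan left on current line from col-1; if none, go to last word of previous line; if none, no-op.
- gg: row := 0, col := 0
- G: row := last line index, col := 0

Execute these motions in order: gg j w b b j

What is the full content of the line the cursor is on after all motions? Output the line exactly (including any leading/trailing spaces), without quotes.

Answer: nine rain dog

Derivation:
After 1 (gg): row=0 col=0 char='g'
After 2 (j): row=1 col=0 char='n'
After 3 (w): row=1 col=5 char='r'
After 4 (b): row=1 col=0 char='n'
After 5 (b): row=0 col=11 char='l'
After 6 (j): row=1 col=11 char='o'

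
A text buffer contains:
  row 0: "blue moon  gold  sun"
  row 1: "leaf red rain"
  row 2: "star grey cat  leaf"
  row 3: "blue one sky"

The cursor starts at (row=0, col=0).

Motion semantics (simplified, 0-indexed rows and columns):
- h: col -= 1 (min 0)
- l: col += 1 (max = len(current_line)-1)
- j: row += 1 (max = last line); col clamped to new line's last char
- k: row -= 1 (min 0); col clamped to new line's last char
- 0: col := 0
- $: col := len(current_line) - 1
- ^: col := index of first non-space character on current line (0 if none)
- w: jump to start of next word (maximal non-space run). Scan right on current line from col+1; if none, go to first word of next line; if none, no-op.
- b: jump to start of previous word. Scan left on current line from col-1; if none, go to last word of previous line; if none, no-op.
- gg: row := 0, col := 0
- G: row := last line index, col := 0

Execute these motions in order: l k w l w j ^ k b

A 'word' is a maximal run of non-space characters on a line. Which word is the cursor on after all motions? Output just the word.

Answer: blue

Derivation:
After 1 (l): row=0 col=1 char='l'
After 2 (k): row=0 col=1 char='l'
After 3 (w): row=0 col=5 char='m'
After 4 (l): row=0 col=6 char='o'
After 5 (w): row=0 col=11 char='g'
After 6 (j): row=1 col=11 char='i'
After 7 (^): row=1 col=0 char='l'
After 8 (k): row=0 col=0 char='b'
After 9 (b): row=0 col=0 char='b'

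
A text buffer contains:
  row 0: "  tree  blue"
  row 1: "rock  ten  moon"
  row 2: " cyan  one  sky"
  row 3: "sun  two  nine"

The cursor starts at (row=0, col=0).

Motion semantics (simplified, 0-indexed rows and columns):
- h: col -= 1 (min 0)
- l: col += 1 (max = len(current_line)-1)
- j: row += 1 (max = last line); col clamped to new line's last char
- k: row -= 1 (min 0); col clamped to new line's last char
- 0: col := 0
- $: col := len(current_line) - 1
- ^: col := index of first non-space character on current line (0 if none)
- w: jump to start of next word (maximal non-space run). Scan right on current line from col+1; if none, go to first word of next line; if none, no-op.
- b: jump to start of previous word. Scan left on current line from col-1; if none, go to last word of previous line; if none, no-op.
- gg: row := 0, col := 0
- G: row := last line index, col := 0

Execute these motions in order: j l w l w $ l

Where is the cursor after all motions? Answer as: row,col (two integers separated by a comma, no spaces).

Answer: 1,14

Derivation:
After 1 (j): row=1 col=0 char='r'
After 2 (l): row=1 col=1 char='o'
After 3 (w): row=1 col=6 char='t'
After 4 (l): row=1 col=7 char='e'
After 5 (w): row=1 col=11 char='m'
After 6 ($): row=1 col=14 char='n'
After 7 (l): row=1 col=14 char='n'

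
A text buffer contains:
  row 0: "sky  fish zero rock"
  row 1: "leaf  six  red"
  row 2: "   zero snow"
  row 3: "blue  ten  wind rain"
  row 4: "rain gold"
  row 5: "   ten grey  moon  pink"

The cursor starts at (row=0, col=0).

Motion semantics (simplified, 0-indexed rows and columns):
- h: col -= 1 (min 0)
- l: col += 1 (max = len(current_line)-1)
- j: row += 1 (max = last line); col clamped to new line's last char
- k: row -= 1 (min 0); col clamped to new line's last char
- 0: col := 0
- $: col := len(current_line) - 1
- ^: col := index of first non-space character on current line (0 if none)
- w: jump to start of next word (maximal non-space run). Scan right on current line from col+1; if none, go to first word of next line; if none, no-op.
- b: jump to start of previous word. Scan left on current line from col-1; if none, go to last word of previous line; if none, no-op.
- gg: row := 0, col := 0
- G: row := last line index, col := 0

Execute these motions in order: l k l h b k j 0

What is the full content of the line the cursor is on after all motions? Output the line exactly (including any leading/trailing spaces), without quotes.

Answer: leaf  six  red

Derivation:
After 1 (l): row=0 col=1 char='k'
After 2 (k): row=0 col=1 char='k'
After 3 (l): row=0 col=2 char='y'
After 4 (h): row=0 col=1 char='k'
After 5 (b): row=0 col=0 char='s'
After 6 (k): row=0 col=0 char='s'
After 7 (j): row=1 col=0 char='l'
After 8 (0): row=1 col=0 char='l'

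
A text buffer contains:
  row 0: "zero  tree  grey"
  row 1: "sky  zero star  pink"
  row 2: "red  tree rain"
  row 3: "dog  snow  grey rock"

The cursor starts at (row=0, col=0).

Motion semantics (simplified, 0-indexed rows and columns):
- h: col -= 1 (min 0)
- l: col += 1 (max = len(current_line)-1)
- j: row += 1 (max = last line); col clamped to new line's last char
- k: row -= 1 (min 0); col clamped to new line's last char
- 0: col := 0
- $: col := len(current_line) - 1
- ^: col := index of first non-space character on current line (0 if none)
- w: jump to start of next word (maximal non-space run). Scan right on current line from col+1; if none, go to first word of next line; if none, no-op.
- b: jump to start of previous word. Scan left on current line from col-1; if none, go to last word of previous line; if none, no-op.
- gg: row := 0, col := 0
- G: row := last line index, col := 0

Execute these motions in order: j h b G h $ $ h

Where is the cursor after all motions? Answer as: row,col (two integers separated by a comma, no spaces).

Answer: 3,18

Derivation:
After 1 (j): row=1 col=0 char='s'
After 2 (h): row=1 col=0 char='s'
After 3 (b): row=0 col=12 char='g'
After 4 (G): row=3 col=0 char='d'
After 5 (h): row=3 col=0 char='d'
After 6 ($): row=3 col=19 char='k'
After 7 ($): row=3 col=19 char='k'
After 8 (h): row=3 col=18 char='c'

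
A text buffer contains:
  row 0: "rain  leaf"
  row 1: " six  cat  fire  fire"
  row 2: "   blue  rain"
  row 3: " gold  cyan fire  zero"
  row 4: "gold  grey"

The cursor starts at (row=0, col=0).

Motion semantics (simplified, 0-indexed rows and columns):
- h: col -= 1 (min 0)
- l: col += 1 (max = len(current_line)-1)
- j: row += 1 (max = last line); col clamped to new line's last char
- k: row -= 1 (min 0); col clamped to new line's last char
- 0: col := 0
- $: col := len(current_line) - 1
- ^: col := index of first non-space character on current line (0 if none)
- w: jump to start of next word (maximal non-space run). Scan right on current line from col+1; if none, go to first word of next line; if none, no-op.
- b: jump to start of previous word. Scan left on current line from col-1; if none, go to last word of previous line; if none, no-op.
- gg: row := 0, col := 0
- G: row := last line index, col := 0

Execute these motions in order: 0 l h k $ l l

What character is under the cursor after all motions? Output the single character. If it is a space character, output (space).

After 1 (0): row=0 col=0 char='r'
After 2 (l): row=0 col=1 char='a'
After 3 (h): row=0 col=0 char='r'
After 4 (k): row=0 col=0 char='r'
After 5 ($): row=0 col=9 char='f'
After 6 (l): row=0 col=9 char='f'
After 7 (l): row=0 col=9 char='f'

Answer: f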